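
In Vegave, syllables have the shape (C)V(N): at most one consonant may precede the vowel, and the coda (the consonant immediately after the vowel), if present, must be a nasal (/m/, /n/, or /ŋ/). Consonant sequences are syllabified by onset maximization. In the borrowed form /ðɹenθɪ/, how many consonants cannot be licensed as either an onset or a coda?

Syllabifying with onset maximization leaves /ð/ stranded (only a nasal (/m/, /n/, or /ŋ/) is licensed in coda position; onsets are limited to one consonant).

1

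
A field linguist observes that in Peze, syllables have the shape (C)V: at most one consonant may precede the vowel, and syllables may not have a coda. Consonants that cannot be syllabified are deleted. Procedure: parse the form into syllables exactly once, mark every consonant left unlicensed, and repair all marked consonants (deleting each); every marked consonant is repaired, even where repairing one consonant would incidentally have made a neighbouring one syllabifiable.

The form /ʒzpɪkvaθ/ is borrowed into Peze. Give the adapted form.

pɪva

Syllabifying with onset maximization leaves /ʒ/, /z/, /k/, /θ/ stranded (no codas are permitted; onsets are limited to one consonant).
Each unlicensed consonant is deleted: /ʒ/, /z/, /k/, /θ/.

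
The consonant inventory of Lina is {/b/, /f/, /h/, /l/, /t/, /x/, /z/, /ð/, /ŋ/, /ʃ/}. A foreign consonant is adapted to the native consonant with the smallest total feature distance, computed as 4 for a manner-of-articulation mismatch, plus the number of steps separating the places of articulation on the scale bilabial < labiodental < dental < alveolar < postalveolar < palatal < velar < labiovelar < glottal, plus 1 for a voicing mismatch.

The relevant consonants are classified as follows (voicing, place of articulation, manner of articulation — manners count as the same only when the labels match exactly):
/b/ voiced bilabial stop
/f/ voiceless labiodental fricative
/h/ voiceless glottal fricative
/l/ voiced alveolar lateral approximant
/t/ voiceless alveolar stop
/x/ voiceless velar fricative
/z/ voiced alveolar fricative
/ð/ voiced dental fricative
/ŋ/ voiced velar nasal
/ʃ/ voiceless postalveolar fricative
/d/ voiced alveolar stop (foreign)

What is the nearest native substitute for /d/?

/t/ is closest: same manner (stop), place distance 0 (alveolar→alveolar), voicing differs (+1); total 1. Next closest is /b/ at distance 3.

t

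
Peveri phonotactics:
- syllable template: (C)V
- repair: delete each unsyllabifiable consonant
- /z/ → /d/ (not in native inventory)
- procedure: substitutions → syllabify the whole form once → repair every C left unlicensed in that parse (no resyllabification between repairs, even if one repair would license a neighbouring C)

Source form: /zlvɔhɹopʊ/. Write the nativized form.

Substitution: /z/ → /d/, giving /dlvɔhɹopʊ/.
Under (C)V, the unsyllabifiable consonants are /d/, /l/, /h/ (no codas are permitted; onsets are limited to one consonant).
Deleting the stranded consonants removes /d/, /l/, /h/.

vɔɹopʊ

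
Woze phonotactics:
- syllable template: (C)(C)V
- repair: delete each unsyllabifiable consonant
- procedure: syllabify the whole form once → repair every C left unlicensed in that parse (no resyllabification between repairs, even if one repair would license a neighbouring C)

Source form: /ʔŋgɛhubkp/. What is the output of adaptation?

The consonants /ʔ/, /b/, /k/, /p/ cannot be parsed into a legal (C)(C)V syllable (no codas are permitted; onsets may contain at most 2 consonants).
Deleting the stranded consonants removes /ʔ/, /b/, /k/, /p/.

ŋgɛhu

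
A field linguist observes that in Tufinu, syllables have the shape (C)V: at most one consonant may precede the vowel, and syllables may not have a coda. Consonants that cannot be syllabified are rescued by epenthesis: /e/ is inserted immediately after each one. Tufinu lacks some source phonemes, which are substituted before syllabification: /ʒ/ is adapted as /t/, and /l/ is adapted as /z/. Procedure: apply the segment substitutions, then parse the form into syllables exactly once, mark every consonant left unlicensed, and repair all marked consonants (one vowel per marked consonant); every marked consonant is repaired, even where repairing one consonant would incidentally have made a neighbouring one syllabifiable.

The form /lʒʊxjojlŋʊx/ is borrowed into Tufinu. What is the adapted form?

zetʊxejojezeŋʊxe

Substitution: /l/ → /z/, /ʒ/ → /t/, giving /ztʊxjojzŋʊx/.
The consonants /z/, /x/, /j/, /z/, /x/ cannot be parsed into a legal (C)V syllable (no codas are permitted; onsets are limited to one consonant).
Inserting the epenthetic vowel yields /z/ → /ze/, /x/ → /xe/, /j/ → /je/, /z/ → /ze/, /x/ → /xe/.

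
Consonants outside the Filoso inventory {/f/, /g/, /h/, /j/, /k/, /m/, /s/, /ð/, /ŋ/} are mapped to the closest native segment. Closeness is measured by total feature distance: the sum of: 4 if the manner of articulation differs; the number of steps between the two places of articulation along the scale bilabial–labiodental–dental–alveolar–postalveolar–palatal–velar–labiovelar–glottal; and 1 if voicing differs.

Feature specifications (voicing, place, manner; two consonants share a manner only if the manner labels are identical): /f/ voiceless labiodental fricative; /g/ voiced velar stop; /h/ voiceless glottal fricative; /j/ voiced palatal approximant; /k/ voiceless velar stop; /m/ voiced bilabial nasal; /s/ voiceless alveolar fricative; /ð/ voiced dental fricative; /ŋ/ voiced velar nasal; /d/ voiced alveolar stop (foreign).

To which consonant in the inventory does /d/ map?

g

/g/ is closest: same manner (stop), place distance 3 (alveolar→velar), same voicing; total 3. Next closest is /k/ at distance 4.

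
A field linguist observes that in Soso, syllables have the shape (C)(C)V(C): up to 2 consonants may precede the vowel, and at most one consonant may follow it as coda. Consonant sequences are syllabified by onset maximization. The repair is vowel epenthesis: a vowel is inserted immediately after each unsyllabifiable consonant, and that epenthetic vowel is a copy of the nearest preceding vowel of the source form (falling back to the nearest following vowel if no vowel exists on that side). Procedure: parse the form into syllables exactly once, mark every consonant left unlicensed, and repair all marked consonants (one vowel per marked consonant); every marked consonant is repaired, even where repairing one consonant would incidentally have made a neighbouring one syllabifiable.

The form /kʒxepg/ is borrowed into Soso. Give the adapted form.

Syllabifying with onset maximization leaves /k/, /g/ stranded (at most one coda consonant is licensed; onsets may contain at most 2 consonants).
Each unlicensed consonant becomes the onset of a new syllable: /k/ → /ke/, /g/ → /ge/.

keʒxepge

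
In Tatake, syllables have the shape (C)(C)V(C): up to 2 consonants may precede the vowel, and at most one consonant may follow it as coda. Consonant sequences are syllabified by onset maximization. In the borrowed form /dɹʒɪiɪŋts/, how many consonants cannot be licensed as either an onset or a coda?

The consonants /d/, /t/, /s/ cannot be parsed into a legal (C)(C)V(C) syllable (at most one coda consonant is licensed; onsets may contain at most 2 consonants).

3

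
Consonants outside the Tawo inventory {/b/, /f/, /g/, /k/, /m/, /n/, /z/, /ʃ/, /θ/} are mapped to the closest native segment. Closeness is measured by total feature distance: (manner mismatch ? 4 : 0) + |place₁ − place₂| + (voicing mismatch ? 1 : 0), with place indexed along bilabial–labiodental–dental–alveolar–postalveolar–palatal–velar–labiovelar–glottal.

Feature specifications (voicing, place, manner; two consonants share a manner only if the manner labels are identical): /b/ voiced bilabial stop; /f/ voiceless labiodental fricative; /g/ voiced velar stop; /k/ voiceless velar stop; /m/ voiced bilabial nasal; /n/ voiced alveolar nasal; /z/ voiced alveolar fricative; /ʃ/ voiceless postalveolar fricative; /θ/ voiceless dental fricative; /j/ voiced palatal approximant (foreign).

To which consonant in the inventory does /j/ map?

g

/g/ is closest: manner differs (approximant→stop, +4), place distance 1 (palatal→velar), same voicing; total 5. Next closest is /k/ at distance 6.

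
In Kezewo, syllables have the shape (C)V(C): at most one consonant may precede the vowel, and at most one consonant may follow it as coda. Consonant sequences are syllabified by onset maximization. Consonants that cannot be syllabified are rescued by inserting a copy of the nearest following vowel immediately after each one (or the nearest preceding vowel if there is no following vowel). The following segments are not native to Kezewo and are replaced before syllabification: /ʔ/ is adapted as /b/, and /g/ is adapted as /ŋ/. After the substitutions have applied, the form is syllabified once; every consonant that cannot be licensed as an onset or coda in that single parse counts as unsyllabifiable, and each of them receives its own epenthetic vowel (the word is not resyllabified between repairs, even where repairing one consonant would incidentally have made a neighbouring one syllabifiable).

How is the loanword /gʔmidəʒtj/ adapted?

Substitution: /g/ → /ŋ/, /ʔ/ → /b/, giving /ŋbmidəʒtj/.
Under (C)V(C), the unsyllabifiable consonants are /ŋ/, /b/, /t/, /j/ (at most one coda consonant is licensed; onsets are limited to one consonant).
Epenthesis after each stranded consonant: /ŋ/ → /ŋi/, /b/ → /bi/, /t/ → /tə/, /j/ → /jə/.

ŋibimidəʒtəjə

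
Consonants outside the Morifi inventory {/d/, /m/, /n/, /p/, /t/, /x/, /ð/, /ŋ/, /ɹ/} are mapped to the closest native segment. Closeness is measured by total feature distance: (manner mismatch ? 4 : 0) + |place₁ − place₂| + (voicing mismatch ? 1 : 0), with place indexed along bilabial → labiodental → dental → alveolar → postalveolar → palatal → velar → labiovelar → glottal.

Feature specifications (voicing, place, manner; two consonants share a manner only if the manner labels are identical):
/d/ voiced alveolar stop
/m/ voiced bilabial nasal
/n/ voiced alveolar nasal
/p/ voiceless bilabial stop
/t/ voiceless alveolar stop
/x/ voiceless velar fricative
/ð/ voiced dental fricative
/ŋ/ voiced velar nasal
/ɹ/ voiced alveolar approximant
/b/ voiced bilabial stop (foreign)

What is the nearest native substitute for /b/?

p

/p/ is closest: same manner (stop), place distance 0 (bilabial→bilabial), voicing differs (+1); total 1. Next closest is /d/ at distance 3.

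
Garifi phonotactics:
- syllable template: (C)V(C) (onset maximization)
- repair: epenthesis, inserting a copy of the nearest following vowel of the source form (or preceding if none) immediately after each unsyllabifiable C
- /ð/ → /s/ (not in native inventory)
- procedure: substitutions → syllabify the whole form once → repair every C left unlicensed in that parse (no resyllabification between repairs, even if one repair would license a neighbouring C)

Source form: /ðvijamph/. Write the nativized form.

sivijampaha

Substitution: /ð/ → /s/, giving /svijamph/.
The consonants /s/, /p/, /h/ cannot be parsed into a legal (C)V(C) syllable (at most one coda consonant is licensed; onsets are limited to one consonant).
Inserting the epenthetic vowel yields /s/ → /si/, /p/ → /pa/, /h/ → /ha/.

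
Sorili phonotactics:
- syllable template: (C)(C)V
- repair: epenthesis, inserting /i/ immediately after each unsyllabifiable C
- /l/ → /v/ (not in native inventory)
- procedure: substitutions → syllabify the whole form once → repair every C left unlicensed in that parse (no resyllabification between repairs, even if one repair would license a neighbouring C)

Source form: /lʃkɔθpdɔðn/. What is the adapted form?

viʃkɔθipdɔðini

Substitution: /l/ → /v/, giving /vʃkɔθpdɔðn/.
Syllabifying with onset maximization leaves /v/, /θ/, /ð/, /n/ stranded (no codas are permitted; onsets may contain at most 2 consonants).
Inserting the epenthetic vowel yields /v/ → /vi/, /θ/ → /θi/, /ð/ → /ði/, /n/ → /ni/.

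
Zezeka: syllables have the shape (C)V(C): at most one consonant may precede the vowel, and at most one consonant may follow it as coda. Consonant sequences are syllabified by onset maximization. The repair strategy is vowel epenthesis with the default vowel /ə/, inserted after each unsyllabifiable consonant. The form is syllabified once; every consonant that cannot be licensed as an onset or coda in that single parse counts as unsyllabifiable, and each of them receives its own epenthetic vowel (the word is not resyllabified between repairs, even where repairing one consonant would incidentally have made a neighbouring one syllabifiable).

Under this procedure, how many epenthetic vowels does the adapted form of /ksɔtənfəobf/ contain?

2

The unsyllabifiable consonants are /k/, /f/; each receives one epenthetic vowel.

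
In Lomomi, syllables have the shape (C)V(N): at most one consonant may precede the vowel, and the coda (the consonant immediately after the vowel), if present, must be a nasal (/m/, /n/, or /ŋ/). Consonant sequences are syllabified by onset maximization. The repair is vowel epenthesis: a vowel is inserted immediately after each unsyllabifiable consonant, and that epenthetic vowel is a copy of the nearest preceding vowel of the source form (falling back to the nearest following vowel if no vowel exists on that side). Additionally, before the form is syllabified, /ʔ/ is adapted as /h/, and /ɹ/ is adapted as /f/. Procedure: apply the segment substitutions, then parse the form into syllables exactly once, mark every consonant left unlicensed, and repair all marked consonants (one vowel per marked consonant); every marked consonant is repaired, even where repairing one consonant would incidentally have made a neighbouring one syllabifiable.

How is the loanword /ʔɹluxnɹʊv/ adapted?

hufuluxunufʊvʊ

Substitution: /ʔ/ → /h/, /ɹ/ → /f/, giving /hfluxnfʊv/.
Under (C)V(N), the unsyllabifiable consonants are /h/, /f/, /x/, /n/, /v/ (only a nasal (/m/, /n/, or /ŋ/) is licensed in coda position; onsets are limited to one consonant).
Epenthesis after each stranded consonant: /h/ → /hu/, /f/ → /fu/, /x/ → /xu/, /n/ → /nu/, /v/ → /vʊ/.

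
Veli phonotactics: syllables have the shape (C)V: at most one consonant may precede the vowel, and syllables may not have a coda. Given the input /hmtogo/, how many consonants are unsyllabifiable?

2

Under (C)V, the unsyllabifiable consonants are /h/, /m/ (no codas are permitted; onsets are limited to one consonant).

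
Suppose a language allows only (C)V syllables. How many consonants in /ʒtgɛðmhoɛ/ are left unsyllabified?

4

Under (C)V, the unsyllabifiable consonants are /ʒ/, /t/, /ð/, /m/ (no codas are permitted; onsets are limited to one consonant).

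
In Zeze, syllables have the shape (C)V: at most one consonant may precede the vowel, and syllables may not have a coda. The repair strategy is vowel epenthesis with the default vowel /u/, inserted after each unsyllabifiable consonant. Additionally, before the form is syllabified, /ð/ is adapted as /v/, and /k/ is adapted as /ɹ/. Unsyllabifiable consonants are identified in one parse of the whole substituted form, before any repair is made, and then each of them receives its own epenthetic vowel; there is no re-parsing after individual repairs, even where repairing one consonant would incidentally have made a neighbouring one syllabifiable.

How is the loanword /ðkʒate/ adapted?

Substitution: /ð/ → /v/, /k/ → /ɹ/, giving /vɹʒate/.
The consonants /v/, /ɹ/ cannot be parsed into a legal (C)V syllable (no codas are permitted; onsets are limited to one consonant).
Each unlicensed consonant becomes the onset of a new syllable: /v/ → /vu/, /ɹ/ → /ɹu/.

vuɹuʒate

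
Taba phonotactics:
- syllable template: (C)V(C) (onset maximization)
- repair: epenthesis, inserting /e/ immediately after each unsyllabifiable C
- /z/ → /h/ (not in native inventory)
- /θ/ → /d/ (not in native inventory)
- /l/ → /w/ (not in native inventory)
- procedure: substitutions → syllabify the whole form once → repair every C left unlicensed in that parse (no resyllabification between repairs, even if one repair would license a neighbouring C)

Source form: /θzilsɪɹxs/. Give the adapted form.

dehiwsɪɹxese

Substitution: /θ/ → /d/, /z/ → /h/, /l/ → /w/, giving /dhiwsɪɹxs/.
Syllabifying with onset maximization leaves /d/, /x/, /s/ stranded (at most one coda consonant is licensed; onsets are limited to one consonant).
Inserting the epenthetic vowel yields /d/ → /de/, /x/ → /xe/, /s/ → /se/.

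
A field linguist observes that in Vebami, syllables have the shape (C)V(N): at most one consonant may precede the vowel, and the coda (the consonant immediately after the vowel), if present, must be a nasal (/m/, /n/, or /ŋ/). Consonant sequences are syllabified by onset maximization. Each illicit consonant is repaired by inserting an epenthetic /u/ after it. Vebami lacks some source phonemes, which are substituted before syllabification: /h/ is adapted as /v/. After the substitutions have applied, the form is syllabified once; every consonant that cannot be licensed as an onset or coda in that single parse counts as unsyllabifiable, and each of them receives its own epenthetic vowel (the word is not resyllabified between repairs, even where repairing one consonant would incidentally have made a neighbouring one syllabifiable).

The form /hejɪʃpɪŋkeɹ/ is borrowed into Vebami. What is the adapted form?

vejɪʃupɪŋkeɹu

Substitution: /h/ → /v/, giving /vejɪʃpɪŋkeɹ/.
Syllabifying with onset maximization leaves /ʃ/, /ɹ/ stranded (only a nasal (/m/, /n/, or /ŋ/) is licensed in coda position; onsets are limited to one consonant).
Each unlicensed consonant becomes the onset of a new syllable: /ʃ/ → /ʃu/, /ɹ/ → /ɹu/.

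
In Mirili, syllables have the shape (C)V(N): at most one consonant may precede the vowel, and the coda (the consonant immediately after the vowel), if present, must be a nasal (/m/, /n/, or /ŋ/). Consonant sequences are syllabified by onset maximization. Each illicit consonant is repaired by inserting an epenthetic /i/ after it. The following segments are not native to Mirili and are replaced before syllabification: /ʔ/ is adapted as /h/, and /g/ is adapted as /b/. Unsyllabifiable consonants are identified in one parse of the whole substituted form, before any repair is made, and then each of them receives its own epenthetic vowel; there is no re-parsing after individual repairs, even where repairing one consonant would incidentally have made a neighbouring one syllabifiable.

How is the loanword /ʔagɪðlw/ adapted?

Substitution: /ʔ/ → /h/, /g/ → /b/, giving /habɪðlw/.
Under (C)V(N), the unsyllabifiable consonants are /ð/, /l/, /w/ (only a nasal (/m/, /n/, or /ŋ/) is licensed in coda position; onsets are limited to one consonant).
Inserting the epenthetic vowel yields /ð/ → /ði/, /l/ → /li/, /w/ → /wi/.

habɪðiliwi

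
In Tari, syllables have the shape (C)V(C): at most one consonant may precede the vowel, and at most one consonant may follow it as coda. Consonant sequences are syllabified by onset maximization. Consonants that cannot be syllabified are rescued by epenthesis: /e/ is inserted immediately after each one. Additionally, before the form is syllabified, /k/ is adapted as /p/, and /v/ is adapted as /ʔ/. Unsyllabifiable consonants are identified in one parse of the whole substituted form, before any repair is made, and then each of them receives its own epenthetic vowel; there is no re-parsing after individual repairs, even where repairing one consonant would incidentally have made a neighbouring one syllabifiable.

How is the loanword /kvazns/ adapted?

peʔaznese

Substitution: /k/ → /p/, /v/ → /ʔ/, giving /pʔazns/.
The consonants /p/, /n/, /s/ cannot be parsed into a legal (C)V(C) syllable (at most one coda consonant is licensed; onsets are limited to one consonant).
Inserting the epenthetic vowel yields /p/ → /pe/, /n/ → /ne/, /s/ → /se/.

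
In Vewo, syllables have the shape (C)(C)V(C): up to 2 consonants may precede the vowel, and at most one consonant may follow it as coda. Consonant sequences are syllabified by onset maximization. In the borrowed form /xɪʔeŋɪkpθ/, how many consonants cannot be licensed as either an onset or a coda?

The consonants /p/, /θ/ cannot be parsed into a legal (C)(C)V(C) syllable (at most one coda consonant is licensed; onsets may contain at most 2 consonants).

2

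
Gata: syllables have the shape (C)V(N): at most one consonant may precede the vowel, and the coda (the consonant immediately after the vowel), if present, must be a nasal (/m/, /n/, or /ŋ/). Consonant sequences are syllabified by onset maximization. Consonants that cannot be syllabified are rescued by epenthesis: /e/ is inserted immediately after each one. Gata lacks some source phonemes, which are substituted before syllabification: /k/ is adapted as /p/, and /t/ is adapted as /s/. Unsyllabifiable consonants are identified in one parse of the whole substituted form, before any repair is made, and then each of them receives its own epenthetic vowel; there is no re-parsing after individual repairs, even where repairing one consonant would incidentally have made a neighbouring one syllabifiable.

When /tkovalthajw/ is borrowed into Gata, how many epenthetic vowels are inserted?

5

After substitution the input is /spovalshajw/.
The unsyllabifiable consonants are /s/, /l/, /s/, /j/, /w/; each receives one epenthetic vowel.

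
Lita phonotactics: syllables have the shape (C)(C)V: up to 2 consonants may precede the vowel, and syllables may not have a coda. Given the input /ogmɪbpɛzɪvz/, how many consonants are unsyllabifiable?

2

Under (C)(C)V, the unsyllabifiable consonants are /v/, /z/ (no codas are permitted; onsets may contain at most 2 consonants).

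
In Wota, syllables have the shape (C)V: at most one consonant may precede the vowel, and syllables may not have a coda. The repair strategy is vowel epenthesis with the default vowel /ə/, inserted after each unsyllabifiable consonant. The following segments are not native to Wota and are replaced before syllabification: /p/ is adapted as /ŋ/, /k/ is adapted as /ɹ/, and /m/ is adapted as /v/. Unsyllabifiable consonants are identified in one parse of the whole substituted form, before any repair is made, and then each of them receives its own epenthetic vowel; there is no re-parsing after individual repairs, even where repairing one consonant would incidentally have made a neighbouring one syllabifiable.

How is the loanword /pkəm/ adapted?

ŋəɹəvə

Substitution: /p/ → /ŋ/, /k/ → /ɹ/, /m/ → /v/, giving /ŋɹəv/.
Under (C)V, the unsyllabifiable consonants are /ŋ/, /v/ (no codas are permitted; onsets are limited to one consonant).
Inserting the epenthetic vowel yields /ŋ/ → /ŋə/, /v/ → /və/.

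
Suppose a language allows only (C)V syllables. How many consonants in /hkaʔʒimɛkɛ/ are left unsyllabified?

2

The consonants /h/, /ʔ/ cannot be parsed into a legal (C)V syllable (no codas are permitted; onsets are limited to one consonant).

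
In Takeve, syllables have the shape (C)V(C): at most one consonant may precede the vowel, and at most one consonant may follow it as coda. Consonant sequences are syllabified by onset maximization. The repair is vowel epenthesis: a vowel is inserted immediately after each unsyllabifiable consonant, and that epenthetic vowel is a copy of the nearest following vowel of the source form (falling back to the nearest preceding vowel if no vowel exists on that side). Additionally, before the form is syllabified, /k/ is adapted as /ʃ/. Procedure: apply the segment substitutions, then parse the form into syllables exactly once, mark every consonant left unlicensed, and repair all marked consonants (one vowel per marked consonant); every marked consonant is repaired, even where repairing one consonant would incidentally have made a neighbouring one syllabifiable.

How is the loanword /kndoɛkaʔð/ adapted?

Substitution: /k/ → /ʃ/, giving /ʃndoɛʃaʔð/.
Under (C)V(C), the unsyllabifiable consonants are /ʃ/, /n/, /ð/ (at most one coda consonant is licensed; onsets are limited to one consonant).
Epenthesis after each stranded consonant: /ʃ/ → /ʃo/, /n/ → /no/, /ð/ → /ða/.

ʃonodoɛʃaʔða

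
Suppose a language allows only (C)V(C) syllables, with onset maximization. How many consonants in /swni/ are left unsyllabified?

2

Syllabifying with onset maximization leaves /s/, /w/ stranded (at most one coda consonant is licensed; onsets are limited to one consonant).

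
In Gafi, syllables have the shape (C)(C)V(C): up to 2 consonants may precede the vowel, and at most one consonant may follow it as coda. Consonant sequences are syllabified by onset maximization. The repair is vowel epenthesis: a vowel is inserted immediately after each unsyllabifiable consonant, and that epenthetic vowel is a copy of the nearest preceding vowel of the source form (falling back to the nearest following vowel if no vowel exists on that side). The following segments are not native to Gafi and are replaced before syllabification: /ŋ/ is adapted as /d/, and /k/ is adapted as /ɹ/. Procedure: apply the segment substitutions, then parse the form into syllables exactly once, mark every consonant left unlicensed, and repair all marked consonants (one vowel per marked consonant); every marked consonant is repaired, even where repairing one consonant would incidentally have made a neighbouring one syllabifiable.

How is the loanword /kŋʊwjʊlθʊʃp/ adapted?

Substitution: /k/ → /ɹ/, /ŋ/ → /d/, giving /ɹdʊwjʊlθʊʃp/.
Under (C)(C)V(C), the unsyllabifiable consonants are /p/ (at most one coda consonant is licensed; onsets may contain at most 2 consonants).
Inserting the epenthetic vowel yields /p/ → /pʊ/.

ɹdʊwjʊlθʊʃpʊ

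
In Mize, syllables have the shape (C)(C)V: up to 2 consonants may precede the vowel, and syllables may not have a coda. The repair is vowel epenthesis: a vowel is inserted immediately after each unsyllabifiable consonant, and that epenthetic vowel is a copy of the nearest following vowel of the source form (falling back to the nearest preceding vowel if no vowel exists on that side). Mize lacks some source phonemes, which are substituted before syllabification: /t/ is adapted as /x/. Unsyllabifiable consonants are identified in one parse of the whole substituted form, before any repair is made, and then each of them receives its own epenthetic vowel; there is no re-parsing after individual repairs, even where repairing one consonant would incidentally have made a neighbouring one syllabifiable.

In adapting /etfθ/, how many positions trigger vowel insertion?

After substitution the input is /exfθ/.
The unsyllabifiable consonants are /x/, /f/, /θ/; each receives one epenthetic vowel.

3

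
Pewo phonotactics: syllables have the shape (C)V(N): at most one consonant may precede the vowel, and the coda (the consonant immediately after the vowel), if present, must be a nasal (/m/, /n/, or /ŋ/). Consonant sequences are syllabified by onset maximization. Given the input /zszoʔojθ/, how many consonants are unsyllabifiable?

Syllabifying with onset maximization leaves /z/, /s/, /j/, /θ/ stranded (only a nasal (/m/, /n/, or /ŋ/) is licensed in coda position; onsets are limited to one consonant).

4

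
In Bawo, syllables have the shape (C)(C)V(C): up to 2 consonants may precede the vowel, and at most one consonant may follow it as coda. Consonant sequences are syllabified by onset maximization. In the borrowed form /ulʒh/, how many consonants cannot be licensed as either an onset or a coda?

2

Under (C)(C)V(C), the unsyllabifiable consonants are /ʒ/, /h/ (at most one coda consonant is licensed; onsets may contain at most 2 consonants).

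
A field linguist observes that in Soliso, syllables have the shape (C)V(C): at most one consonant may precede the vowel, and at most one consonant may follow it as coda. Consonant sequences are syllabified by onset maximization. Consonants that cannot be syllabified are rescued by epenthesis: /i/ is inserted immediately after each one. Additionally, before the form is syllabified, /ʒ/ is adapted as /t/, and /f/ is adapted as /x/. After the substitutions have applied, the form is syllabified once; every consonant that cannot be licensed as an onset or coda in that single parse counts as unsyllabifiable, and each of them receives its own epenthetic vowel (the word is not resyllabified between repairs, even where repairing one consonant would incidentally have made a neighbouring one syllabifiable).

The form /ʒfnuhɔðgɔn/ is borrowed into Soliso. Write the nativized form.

tixinuhɔðgɔn

Substitution: /ʒ/ → /t/, /f/ → /x/, giving /txnuhɔðgɔn/.
The consonants /t/, /x/ cannot be parsed into a legal (C)V(C) syllable (at most one coda consonant is licensed; onsets are limited to one consonant).
Epenthesis after each stranded consonant: /t/ → /ti/, /x/ → /xi/.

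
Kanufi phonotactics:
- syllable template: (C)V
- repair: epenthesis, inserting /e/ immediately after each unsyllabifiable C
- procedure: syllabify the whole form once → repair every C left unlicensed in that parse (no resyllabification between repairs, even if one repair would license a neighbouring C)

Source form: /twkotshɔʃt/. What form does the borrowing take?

Syllabifying with onset maximization leaves /t/, /w/, /t/, /s/, /ʃ/, /t/ stranded (no codas are permitted; onsets are limited to one consonant).
Epenthesis after each stranded consonant: /t/ → /te/, /w/ → /we/, /t/ → /te/, /s/ → /se/, /ʃ/ → /ʃe/, /t/ → /te/.

tewekotesehɔʃete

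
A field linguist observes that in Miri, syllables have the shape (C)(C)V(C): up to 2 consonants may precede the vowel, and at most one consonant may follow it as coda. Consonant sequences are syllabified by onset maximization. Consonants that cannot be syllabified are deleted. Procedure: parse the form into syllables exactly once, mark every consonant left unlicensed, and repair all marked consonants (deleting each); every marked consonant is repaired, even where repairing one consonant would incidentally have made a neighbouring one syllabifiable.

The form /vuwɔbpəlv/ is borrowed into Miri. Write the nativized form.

The consonants /v/ cannot be parsed into a legal (C)(C)V(C) syllable (at most one coda consonant is licensed; onsets may contain at most 2 consonants).
Deleting the stranded consonants removes /v/.

vuwɔbpəl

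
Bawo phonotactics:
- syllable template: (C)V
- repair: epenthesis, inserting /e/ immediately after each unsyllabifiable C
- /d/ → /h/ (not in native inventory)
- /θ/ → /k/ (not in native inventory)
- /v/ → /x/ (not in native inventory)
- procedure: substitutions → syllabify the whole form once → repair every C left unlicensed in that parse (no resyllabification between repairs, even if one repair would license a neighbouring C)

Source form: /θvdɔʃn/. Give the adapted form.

Substitution: /θ/ → /k/, /v/ → /x/, /d/ → /h/, giving /kxhɔʃn/.
The consonants /k/, /x/, /ʃ/, /n/ cannot be parsed into a legal (C)V syllable (no codas are permitted; onsets are limited to one consonant).
Each unlicensed consonant becomes the onset of a new syllable: /k/ → /ke/, /x/ → /xe/, /ʃ/ → /ʃe/, /n/ → /ne/.

kexehɔʃene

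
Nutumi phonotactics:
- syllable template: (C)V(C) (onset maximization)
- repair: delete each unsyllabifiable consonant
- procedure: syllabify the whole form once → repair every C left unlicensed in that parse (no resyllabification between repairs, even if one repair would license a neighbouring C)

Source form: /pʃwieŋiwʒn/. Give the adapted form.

Syllabifying with onset maximization leaves /p/, /ʃ/, /ʒ/, /n/ stranded (at most one coda consonant is licensed; onsets are limited to one consonant).
Deleting the stranded consonants removes /p/, /ʃ/, /ʒ/, /n/.

wieŋiw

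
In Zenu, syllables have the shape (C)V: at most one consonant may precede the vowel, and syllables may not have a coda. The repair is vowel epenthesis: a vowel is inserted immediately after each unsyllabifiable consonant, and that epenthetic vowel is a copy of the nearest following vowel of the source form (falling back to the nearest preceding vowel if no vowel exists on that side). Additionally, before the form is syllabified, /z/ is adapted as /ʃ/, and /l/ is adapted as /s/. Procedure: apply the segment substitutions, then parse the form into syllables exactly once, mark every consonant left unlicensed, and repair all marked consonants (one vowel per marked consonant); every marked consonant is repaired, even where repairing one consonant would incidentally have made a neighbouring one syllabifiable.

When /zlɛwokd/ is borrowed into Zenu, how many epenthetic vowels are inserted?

3

After substitution the input is /ʃsɛwokd/.
The unsyllabifiable consonants are /ʃ/, /k/, /d/; each receives one epenthetic vowel.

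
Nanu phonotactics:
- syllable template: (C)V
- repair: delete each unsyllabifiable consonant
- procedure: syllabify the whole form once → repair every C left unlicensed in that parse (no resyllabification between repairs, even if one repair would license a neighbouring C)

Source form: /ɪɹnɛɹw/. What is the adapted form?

ɪnɛ

Under (C)V, the unsyllabifiable consonants are /ɹ/, /ɹ/, /w/ (no codas are permitted; onsets are limited to one consonant).
Deleting the stranded consonants removes /ɹ/, /ɹ/, /w/.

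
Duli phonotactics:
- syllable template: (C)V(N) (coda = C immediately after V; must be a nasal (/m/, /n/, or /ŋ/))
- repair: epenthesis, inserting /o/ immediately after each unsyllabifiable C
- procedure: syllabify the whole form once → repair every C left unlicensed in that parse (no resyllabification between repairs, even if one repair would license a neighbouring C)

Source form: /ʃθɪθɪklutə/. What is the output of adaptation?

Syllabifying with onset maximization leaves /ʃ/, /k/ stranded (only a nasal (/m/, /n/, or /ŋ/) is licensed in coda position; onsets are limited to one consonant).
Inserting the epenthetic vowel yields /ʃ/ → /ʃo/, /k/ → /ko/.

ʃoθɪθɪkolutə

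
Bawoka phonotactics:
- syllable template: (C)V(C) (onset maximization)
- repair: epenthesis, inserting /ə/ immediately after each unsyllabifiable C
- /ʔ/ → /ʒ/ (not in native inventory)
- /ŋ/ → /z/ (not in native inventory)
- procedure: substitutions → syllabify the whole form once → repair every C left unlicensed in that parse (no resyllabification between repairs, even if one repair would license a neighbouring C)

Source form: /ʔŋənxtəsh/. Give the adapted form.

ʒəzənxətəshə

Substitution: /ʔ/ → /ʒ/, /ŋ/ → /z/, giving /ʒzənxtəsh/.
The consonants /ʒ/, /x/, /h/ cannot be parsed into a legal (C)V(C) syllable (at most one coda consonant is licensed; onsets are limited to one consonant).
Inserting the epenthetic vowel yields /ʒ/ → /ʒə/, /x/ → /xə/, /h/ → /hə/.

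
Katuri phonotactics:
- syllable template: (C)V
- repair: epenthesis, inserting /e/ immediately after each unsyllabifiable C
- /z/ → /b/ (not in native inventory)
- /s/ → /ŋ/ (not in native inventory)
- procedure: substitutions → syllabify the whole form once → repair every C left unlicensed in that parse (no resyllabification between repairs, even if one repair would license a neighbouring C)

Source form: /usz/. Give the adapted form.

Substitution: /s/ → /ŋ/, /z/ → /b/, giving /uŋb/.
Under (C)V, the unsyllabifiable consonants are /ŋ/, /b/ (no codas are permitted; onsets are limited to one consonant).
Epenthesis after each stranded consonant: /ŋ/ → /ŋe/, /b/ → /be/.

uŋebe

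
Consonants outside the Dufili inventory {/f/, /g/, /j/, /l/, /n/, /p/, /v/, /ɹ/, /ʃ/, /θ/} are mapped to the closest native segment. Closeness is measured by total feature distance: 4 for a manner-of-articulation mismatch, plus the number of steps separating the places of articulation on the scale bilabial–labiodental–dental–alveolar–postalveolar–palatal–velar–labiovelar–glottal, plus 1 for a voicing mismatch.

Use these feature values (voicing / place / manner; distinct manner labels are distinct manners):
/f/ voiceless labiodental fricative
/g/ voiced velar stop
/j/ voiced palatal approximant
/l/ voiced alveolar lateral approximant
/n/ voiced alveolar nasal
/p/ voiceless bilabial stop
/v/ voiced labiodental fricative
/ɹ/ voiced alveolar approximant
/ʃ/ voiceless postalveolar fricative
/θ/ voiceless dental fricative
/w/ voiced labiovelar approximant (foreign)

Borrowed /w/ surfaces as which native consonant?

j

/j/ is closest: same manner (approximant), place distance 2 (labiovelar→palatal), same voicing; total 2. Next closest is /ɹ/ at distance 4.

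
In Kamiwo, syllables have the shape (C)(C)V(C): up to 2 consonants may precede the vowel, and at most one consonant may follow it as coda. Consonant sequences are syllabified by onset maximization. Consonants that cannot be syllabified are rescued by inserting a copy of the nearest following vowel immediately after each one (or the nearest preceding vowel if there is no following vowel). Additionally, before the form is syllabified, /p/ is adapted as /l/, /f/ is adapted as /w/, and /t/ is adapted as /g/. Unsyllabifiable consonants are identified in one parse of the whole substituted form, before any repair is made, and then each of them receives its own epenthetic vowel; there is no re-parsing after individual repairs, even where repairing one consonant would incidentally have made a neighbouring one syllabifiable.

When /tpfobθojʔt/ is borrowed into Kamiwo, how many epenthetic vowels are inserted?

3

After substitution the input is /glwobθojʔg/.
The unsyllabifiable consonants are /g/, /ʔ/, /g/; each receives one epenthetic vowel.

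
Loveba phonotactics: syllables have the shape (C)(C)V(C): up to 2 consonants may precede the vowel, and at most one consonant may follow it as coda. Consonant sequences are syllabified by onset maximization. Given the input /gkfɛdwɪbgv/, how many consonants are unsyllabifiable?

Under (C)(C)V(C), the unsyllabifiable consonants are /g/, /g/, /v/ (at most one coda consonant is licensed; onsets may contain at most 2 consonants).

3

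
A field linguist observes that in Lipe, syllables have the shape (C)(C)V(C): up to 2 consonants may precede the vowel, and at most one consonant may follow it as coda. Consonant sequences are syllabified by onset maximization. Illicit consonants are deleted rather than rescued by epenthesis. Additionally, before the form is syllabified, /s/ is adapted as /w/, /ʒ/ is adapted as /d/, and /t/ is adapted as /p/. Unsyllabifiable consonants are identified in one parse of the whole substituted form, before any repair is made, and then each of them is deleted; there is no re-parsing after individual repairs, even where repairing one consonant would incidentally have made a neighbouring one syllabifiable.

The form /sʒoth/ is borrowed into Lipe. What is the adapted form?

Substitution: /s/ → /w/, /ʒ/ → /d/, /t/ → /p/, giving /wdoph/.
Under (C)(C)V(C), the unsyllabifiable consonants are /h/ (at most one coda consonant is licensed; onsets may contain at most 2 consonants).
Deleting the stranded consonants removes /h/.

wdop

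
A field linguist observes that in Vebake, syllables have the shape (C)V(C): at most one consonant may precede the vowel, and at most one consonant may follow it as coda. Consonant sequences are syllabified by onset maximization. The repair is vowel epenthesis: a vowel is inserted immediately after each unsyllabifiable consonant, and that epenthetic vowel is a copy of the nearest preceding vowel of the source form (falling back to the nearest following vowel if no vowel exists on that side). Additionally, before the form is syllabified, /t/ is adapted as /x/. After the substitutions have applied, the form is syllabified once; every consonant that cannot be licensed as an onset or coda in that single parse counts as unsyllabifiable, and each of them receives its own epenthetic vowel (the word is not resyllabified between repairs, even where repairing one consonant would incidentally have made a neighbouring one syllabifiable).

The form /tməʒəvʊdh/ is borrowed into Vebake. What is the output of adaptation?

Substitution: /t/ → /x/, giving /xməʒəvʊdh/.
Under (C)V(C), the unsyllabifiable consonants are /x/, /h/ (at most one coda consonant is licensed; onsets are limited to one consonant).
Epenthesis after each stranded consonant: /x/ → /xə/, /h/ → /hʊ/.

xəməʒəvʊdhʊ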